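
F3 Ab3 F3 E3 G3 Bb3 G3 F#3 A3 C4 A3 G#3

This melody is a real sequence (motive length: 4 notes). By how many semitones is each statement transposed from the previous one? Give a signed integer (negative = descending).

With a 4-note motive the entries are F3, G3, A3, each up a 2nd from the previous.
F3→G3 is 55 − 53 = 2 semitones.

2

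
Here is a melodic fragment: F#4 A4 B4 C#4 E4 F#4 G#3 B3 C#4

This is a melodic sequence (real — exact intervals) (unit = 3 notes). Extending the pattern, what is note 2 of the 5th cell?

Grouping in 3s, the 2nd note of each cell is A4, E4, B3.
Carrying that down a 4th forward: F#3 → C#3.

C#3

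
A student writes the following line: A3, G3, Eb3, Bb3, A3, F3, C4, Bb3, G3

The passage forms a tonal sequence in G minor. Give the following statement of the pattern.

The 3-note cells begin on A3, Bb3, C4 — each up a 2nd from the last.
So cell 4 is D4 C4 A3.

D4 C4 A3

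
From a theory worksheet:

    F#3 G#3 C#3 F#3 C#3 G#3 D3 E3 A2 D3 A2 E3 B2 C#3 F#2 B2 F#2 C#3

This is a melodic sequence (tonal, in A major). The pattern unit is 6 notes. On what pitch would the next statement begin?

Taking 6-note groups, the heads are F#3, D3, B2: the pattern moves down a 3rd.
The next head, down a 3rd from B2, is G#2.

G#2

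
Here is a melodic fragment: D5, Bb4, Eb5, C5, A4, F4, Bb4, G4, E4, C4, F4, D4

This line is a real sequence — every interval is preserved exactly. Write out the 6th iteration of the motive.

C#3 A2 D3 B2

Unit = 4 notes; the statements start on D5, A4, E4, moving down a 4th each time.
Extending down a 4th: B3 → F#3 → C#3.
From C#3 the exact shape gives C#3 A2 D3 B2.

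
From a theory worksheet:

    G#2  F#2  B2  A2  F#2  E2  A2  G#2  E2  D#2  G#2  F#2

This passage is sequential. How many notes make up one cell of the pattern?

There are 12 notes; a 4-note unit gives 3 cells:
G#2 F#2 B2 A2 | F#2 E2 A2 G#2 | E2 D#2 G#2 F#2
Each cell is the previous one down a 2nd — so the unit is 4 notes.

4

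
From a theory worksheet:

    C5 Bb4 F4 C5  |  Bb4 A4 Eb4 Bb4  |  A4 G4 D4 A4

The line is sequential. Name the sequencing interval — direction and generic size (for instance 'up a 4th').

The 4-note cells begin on C5, Bb4, A4 — each down a 2nd from the last.
From C5 to Bb4: down a 2nd.

down a 2nd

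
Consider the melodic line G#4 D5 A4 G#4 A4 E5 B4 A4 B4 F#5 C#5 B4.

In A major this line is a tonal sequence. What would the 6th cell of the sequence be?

E5 B5 F#5 E5

Unit = 4 notes; the statements start on G#4, A4, B4, moving up a 2nd each time.
Extending up a 2nd: C#5 → D5 → E5.
So cell 6 is E5 B5 F#5 E5.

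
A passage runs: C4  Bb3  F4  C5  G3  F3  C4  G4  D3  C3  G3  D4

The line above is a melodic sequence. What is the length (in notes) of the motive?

4

There are 12 notes; a 4-note unit gives 3 cells:
C4 Bb3 F4 C5 | G3 F3 C4 G4 | D3 C3 G3 D4
Each cell is the previous one down a 4th — so the unit is 4 notes.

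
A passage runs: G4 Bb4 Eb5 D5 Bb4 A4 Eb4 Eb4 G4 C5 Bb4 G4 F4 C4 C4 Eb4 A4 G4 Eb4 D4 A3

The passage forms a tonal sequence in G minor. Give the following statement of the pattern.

A3 C4 F4 Eb4 C4 Bb3 F3

Taking 7-note groups, the heads are G4, Eb4, C4: the pattern moves down a 3rd.
So cell 4 is A3 C4 F4 Eb4 C4 Bb3 F3.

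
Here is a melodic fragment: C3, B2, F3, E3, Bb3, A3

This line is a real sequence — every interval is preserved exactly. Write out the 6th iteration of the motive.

Db5 C5

Unit = 2 notes; the statements start on C3, F3, Bb3, moving up a 4th each time.
Extending up a 4th: Eb4 → Ab4 → Db5.
So cell 6 is Db5 C5.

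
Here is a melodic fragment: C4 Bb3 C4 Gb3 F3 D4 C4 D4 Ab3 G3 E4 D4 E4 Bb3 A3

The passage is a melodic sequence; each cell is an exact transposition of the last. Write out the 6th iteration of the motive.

A#4 G#4 A#4 E4 D#4

Unit = 5 notes; the statements start on C4, D4, E4, moving up a 2nd each time.
Extending up a 2nd: F#4 → G#4 → A#4.
So cell 6 is A#4 G#4 A#4 E4 D#4.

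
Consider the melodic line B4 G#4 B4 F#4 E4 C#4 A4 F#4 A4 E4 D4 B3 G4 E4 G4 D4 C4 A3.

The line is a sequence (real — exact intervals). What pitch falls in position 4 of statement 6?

The unit is 6 notes. Position-4 pitches of the 3 shown cells: F#4, E4, D4.
Carrying that down a 2nd forward: C4 → Bb3 → Ab3.

Ab3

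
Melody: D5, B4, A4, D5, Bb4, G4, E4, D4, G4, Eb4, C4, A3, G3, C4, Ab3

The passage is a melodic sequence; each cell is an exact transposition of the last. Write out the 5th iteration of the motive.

Bb2 G2 F2 Bb2 Gb2

Unit = 5 notes; the statements start on D5, G4, C4, moving down a 5th each time.
Carrying on: F3 → Bb2.
Statement 5 starts on Bb2 and keeps the same exact contour: Bb2 G2 F2 Bb2 Gb2.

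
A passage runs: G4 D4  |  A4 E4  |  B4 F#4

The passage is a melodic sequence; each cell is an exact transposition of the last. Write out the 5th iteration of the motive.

With a 2-note motive the entries are G4, A4, B4, each up a 2nd from the previous.
Extending up a 2nd: C#5 → D#5.
From D#5 the exact shape gives D#5 A#4.

D#5 A#4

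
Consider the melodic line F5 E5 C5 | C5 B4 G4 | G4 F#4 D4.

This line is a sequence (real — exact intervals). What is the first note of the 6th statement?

The 3-note cells begin on F5, C5, G4 — each down a 4th from the last.
Continuing: D4 → A3 → E3. Statement 6 starts on E3.

E3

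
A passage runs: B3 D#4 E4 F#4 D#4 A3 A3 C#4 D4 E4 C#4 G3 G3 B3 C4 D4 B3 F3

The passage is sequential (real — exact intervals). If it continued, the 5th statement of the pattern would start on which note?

Taking 6-note groups, the heads are B3, A3, G3: the pattern moves down a 2nd.
Extending the heads down a 2nd: F3 → Eb3.

Eb3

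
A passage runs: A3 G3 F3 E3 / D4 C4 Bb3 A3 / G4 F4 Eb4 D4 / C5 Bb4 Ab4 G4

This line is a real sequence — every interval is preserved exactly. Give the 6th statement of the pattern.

Unit = 4 notes; the statements start on A3, D4, G4, C5, moving up a 4th each time.
Carrying on: F5 → Bb5.
From Bb5 the exact shape gives Bb5 Ab5 Gb5 F5.

Bb5 Ab5 Gb5 F5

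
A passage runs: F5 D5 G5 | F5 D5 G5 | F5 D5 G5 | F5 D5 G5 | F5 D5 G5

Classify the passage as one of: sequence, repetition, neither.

Each 3-note cell is identical (F5 D5 G5), restated at the same pitch.

repetition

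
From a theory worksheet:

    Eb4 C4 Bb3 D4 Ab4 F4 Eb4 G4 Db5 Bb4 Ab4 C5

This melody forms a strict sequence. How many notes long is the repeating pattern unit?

4

There are 12 notes; a 4-note unit gives 3 cells:
Eb4 C4 Bb3 D4 | Ab4 F4 Eb4 G4 | Db5 Bb4 Ab4 C5
That's a consistent up a 4th shift per cell, and no other grouping gives one.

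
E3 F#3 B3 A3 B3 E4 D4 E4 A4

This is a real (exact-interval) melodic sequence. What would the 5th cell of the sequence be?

C5 D5 G5

The 3-note cells begin on E3, A3, D4 — each up a 4th from the last.
Carrying on: G4 → C5.
Statement 5 starts on C5 and keeps the same exact contour: C5 D5 G5.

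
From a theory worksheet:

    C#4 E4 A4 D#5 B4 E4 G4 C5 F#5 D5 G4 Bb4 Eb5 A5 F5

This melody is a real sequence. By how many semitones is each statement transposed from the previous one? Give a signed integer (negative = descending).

Unit = 5 notes; the statements start on C#4, E4, G4, moving up a 3rd each time.
Counting half-steps from C#4 to E4: 3.

3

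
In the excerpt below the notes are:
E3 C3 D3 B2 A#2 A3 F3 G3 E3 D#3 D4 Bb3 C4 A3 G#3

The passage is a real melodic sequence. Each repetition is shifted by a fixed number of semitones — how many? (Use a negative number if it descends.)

Taking 5-note groups, the heads are E3, A3, D4: the pattern moves up a 4th.
E3 to A3 spans +5 semitones.

5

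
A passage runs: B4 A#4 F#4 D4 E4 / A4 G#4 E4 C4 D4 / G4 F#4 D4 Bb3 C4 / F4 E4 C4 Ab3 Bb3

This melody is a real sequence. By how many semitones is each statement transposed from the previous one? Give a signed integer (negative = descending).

Unit = 5 notes; the statements start on B4, A4, G4, F4, moving down a 2nd each time.
Counting half-steps from B4 to A4: -2.

-2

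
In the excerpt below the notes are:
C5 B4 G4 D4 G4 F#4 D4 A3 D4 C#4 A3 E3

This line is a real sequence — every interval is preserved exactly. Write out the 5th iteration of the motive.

With a 4-note motive the entries are C5, G4, D4, each down a 4th from the previous.
Extending down a 4th: A3 → E3.
From E3 the exact shape gives E3 D#3 B2 F#2.

E3 D#3 B2 F#2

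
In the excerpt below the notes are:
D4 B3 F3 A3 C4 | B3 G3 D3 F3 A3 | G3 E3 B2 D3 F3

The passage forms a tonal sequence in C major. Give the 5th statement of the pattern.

With a 5-note motive the entries are D4, B3, G3, each down a 3rd from the previous.
Extending down a 3rd: E3 → C3.
Statement 5 starts on C3 and keeps the same diatonic contour: C3 A2 E2 G2 B2.

C3 A2 E2 G2 B2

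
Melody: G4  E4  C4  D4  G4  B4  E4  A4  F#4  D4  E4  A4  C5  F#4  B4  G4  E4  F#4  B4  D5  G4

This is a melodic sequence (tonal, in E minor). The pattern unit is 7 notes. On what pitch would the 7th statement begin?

F#5

The 7-note cells begin on G4, A4, B4 — each up a 2nd from the last.
Extending the heads up a 2nd: C5 → D5 → E5 → F#5.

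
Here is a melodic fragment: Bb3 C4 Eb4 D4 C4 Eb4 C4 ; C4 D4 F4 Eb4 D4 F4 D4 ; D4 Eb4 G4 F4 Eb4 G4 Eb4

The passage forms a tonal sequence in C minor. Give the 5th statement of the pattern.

F4 G4 Bb4 Ab4 G4 Bb4 G4

With a 7-note motive the entries are Bb3, C4, D4, each up a 2nd from the previous.
Continuing the starts: Eb4 → F4.
Statement 5 starts on F4 and keeps the same diatonic contour: F4 G4 Bb4 Ab4 G4 Bb4 G4.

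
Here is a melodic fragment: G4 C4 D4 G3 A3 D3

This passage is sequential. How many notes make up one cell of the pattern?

2

Try groups of 2 (3 cells in 6 notes):
G4 C4 | D4 G3 | A3 D3
That's a consistent down a 4th shift per cell, and no other grouping gives one.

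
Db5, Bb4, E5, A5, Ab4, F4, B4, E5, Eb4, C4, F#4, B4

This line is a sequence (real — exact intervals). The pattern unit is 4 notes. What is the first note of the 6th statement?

C3

Unit = 4 notes; the statements start on Db5, Ab4, Eb4, moving down a 4th each time.
Extending the heads down a 4th: Bb3 → F3 → C3.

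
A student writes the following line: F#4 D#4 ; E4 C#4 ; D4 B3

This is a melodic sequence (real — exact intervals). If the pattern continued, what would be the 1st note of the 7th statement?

With 2-note cells, note 1 of each statement runs F#4, E4, D4.
Extending down a 2nd: C4 → Bb3 → Ab3 → Gb3.

Gb3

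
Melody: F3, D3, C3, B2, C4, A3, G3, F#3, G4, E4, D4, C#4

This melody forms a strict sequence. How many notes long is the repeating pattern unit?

12 notes total. Splitting into 3 groups of 4:
F3 D3 C3 B2 | C4 A3 G3 F#3 | G4 E4 D4 C#4
Every group is a transposition up a 5th of the one before; no shorter unit works.

4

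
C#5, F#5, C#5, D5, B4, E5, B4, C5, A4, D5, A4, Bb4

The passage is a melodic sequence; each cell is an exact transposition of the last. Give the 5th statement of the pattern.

F4 Bb4 F4 Gb4

Unit = 4 notes; the statements start on C#5, B4, A4, moving down a 2nd each time.
Extending down a 2nd: G4 → F4.
From F4 the exact shape gives F4 Bb4 F4 Gb4.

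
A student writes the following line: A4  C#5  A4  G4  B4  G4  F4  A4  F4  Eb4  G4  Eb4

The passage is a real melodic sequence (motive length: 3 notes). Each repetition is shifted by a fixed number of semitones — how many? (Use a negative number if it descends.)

-2

The 3-note cells begin on A4, G4, F4, Eb4 — each down a 2nd from the last.
Counting half-steps from A4 to G4: -2.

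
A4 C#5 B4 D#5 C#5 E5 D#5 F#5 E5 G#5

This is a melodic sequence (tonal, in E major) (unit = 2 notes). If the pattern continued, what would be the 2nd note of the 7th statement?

B5

With 2-note cells, note 2 of each statement runs C#5, D#5, E5, F#5, G#5.
Carrying that up a 2nd forward: A5 → B5.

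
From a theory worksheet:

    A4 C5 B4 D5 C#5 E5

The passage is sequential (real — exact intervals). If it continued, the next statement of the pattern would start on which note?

The 2-note cells begin on A4, B4, C#5 — each up a 2nd from the last.
The next head, up a 2nd from C#5, is D#5.

D#5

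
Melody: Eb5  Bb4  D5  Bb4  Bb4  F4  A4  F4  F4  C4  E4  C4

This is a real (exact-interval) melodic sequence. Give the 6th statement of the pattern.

Taking 4-note groups, the heads are Eb5, Bb4, F4: the pattern moves down a 4th.
Continuing the starts: C4 → G3 → D3.
So cell 6 is D3 A2 C#3 A2.

D3 A2 C#3 A2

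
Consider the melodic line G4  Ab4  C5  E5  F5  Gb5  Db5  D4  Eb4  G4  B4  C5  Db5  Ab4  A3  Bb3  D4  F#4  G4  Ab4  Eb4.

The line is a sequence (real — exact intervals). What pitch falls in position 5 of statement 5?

The unit is 7 notes. Position-5 pitches of the 3 shown cells: F5, C5, G4.
Carrying that down a 4th forward: D4 → A3.

A3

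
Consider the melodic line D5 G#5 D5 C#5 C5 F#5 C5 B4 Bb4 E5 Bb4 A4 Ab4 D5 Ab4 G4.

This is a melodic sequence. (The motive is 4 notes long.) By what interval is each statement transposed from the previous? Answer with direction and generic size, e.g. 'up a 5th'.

down a 2nd

With a 4-note motive the entries are D5, C5, Bb4, Ab4, each down a 2nd from the previous.
From D5 to C5: down a 2nd.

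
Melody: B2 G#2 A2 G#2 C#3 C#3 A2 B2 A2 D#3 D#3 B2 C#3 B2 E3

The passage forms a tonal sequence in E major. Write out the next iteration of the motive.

The 5-note cells begin on B2, C#3, D#3 — each up a 2nd from the last.
So cell 4 is E3 C#3 D#3 C#3 F#3.

E3 C#3 D#3 C#3 F#3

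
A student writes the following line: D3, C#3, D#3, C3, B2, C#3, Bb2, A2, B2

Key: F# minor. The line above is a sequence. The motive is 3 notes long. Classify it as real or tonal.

real

Each cell has the same semitone pattern (-1, 2) — intervals are preserved exactly.
And D#3 lies outside F# minor, so the sequence is real rather than tonal.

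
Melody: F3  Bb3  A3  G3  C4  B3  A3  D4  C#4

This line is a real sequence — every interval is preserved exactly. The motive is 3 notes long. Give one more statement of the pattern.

B3 E4 D#4

Taking 3-note groups, the heads are F3, G3, A3: the pattern moves up a 2nd.
Statement 4 starts on B3 and keeps the same exact contour: B3 E4 D#4.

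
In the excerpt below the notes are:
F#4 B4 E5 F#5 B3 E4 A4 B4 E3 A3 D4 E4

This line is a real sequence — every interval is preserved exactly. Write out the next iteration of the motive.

Taking 4-note groups, the heads are F#4, B3, E3: the pattern moves down a 5th.
Statement 4 starts on A2 and keeps the same exact contour: A2 D3 G3 A3.

A2 D3 G3 A3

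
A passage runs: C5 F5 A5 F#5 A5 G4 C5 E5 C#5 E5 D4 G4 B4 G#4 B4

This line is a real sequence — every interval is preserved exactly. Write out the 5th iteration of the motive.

E3 A3 C#4 A#3 C#4

With a 5-note motive the entries are C5, G4, D4, each down a 4th from the previous.
Extending down a 4th: A3 → E3.
So cell 5 is E3 A3 C#4 A#3 C#4.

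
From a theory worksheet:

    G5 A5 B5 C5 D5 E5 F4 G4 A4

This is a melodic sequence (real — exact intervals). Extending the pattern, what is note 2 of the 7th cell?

Grouping in 3s, the 2nd note of each cell is A5, D5, G4.
Extending down a 5th: C4 → F3 → Bb2 → Eb2.

Eb2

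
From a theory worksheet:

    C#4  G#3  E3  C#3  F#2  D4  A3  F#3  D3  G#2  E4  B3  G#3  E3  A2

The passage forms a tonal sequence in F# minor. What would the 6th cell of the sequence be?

Unit = 5 notes; the statements start on C#4, D4, E4, moving up a 2nd each time.
Extending up a 2nd: F#4 → G#4 → A4.
From A4 the diatonic shape gives A4 E4 C#4 A3 D3.

A4 E4 C#4 A3 D3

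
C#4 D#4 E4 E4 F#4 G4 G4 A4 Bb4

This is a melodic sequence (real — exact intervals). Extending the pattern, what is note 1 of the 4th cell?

Grouping in 3s, the 1st note of each cell is C#4, E4, G4.
Each moves up a 3rd; the next is Bb4.

Bb4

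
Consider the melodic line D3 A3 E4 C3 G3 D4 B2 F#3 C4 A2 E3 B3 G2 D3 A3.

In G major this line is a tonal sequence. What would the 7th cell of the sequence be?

E2 B2 F#3

Unit = 3 notes; the statements start on D3, C3, B2, A2, G2, moving down a 2nd each time.
Carrying on: F#2 → E2.
So cell 7 is E2 B2 F#3.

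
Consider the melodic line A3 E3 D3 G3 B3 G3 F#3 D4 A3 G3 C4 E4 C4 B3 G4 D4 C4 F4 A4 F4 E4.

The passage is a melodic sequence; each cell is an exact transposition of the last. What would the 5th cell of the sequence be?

With a 7-note motive the entries are A3, D4, G4, each up a 4th from the previous.
Carrying on: C5 → F5.
Statement 5 starts on F5 and keeps the same exact contour: F5 C5 Bb4 Eb5 G5 Eb5 D5.

F5 C5 Bb4 Eb5 G5 Eb5 D5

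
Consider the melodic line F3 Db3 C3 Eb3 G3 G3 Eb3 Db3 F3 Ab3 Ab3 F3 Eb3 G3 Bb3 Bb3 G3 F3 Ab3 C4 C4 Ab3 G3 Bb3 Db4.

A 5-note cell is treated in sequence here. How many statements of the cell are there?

5

25 notes in groups of 5 gives 25/5 = 5 statements.
Starts: F3, G3, Ab3, Bb3, C4 — each up a 2nd.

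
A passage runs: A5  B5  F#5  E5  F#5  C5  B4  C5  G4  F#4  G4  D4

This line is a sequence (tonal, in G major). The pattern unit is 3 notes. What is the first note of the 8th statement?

With a 3-note motive the entries are A5, E5, B4, F#4, each down a 4th from the previous.
Extending the heads down a 4th: C4 → G3 → D3 → A2.

A2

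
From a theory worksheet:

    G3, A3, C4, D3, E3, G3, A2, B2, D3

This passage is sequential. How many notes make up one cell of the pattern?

3

Try groups of 3 (3 cells in 9 notes):
G3 A3 C4 | D3 E3 G3 | A2 B2 D3
Each cell is the previous one down a 4th — so the unit is 3 notes.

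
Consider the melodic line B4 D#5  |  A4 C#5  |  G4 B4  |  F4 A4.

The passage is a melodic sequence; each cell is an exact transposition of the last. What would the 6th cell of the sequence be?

Db4 F4

Unit = 2 notes; the statements start on B4, A4, G4, F4, moving down a 2nd each time.
Extending down a 2nd: Eb4 → Db4.
So cell 6 is Db4 F4.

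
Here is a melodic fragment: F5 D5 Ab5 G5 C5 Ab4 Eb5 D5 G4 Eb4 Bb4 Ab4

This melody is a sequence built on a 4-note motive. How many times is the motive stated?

12 notes in groups of 4 gives 12/4 = 3 statements.
Starts: F5, C5, G4 — each down a 4th.

3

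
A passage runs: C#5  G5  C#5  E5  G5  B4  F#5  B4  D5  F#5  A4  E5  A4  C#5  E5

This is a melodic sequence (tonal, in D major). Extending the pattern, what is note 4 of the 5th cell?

With 5-note cells, note 4 of each statement runs E5, D5, C#5.
Carrying that down a 2nd forward: B4 → A4.

A4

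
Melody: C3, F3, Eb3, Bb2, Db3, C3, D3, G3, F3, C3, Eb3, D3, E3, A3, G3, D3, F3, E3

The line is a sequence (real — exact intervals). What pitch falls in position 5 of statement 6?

B3

The unit is 6 notes. Position-5 pitches of the 3 shown cells: Db3, Eb3, F3.
Each moves up a 2nd. Continuing: G3 → A3 → B3.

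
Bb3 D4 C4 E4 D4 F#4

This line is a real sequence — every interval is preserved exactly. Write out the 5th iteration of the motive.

F#4 A#4

The 2-note cells begin on Bb3, C4, D4 — each up a 2nd from the last.
Extending up a 2nd: E4 → F#4.
So cell 5 is F#4 A#4.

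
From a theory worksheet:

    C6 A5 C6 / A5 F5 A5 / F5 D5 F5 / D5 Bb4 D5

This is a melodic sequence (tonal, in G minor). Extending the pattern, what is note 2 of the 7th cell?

C4

Grouping in 3s, the 2nd note of each cell is A5, F5, D5, Bb4.
Carrying that down a 3rd forward: G4 → Eb4 → C4.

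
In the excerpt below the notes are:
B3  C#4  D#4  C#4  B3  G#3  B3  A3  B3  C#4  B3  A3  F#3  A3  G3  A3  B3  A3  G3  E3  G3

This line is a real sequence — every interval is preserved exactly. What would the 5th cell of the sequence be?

Unit = 7 notes; the statements start on B3, A3, G3, moving down a 2nd each time.
Extending down a 2nd: F3 → Eb3.
So cell 5 is Eb3 F3 G3 F3 Eb3 C3 Eb3.

Eb3 F3 G3 F3 Eb3 C3 Eb3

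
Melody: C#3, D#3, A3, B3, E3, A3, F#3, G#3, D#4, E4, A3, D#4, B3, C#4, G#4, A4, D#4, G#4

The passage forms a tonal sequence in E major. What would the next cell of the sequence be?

E4 F#4 C#5 D#5 G#4 C#5

Taking 6-note groups, the heads are C#3, F#3, B3: the pattern moves up a 4th.
From E4 the diatonic shape gives E4 F#4 C#5 D#5 G#4 C#5.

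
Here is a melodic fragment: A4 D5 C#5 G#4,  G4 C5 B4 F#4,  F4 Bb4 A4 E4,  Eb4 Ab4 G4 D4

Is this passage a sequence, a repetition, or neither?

sequence

Each 4-note cell is the previous one transposed down a 2nd.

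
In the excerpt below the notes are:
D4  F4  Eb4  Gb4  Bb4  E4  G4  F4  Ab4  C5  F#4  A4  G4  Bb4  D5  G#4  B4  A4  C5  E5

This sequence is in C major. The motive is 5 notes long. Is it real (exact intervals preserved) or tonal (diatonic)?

Each cell has the same semitone pattern (3, -2, 3, 4) — intervals are preserved exactly.
And Eb4 lies outside C major, so the sequence is real rather than tonal.

real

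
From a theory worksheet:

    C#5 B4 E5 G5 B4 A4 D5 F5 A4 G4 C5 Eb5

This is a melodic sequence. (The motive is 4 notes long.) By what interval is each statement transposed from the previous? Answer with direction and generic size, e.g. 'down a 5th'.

down a 2nd

Unit = 4 notes; the statements start on C#5, B4, A4, moving down a 2nd each time.
C#5 to B4 is down a 2nd.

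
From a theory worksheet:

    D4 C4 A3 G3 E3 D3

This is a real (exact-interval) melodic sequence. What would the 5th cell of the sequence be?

The 2-note cells begin on D4, A3, E3 — each down a 4th from the last.
Extending down a 4th: B2 → F#2.
From F#2 the exact shape gives F#2 E2.

F#2 E2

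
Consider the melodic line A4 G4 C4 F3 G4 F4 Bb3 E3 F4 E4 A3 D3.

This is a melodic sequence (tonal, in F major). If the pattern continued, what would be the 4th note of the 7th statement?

G2

The unit is 4 notes. Position-4 pitches of the 3 shown cells: F3, E3, D3.
Carrying that down a 2nd forward: C3 → Bb2 → A2 → G2.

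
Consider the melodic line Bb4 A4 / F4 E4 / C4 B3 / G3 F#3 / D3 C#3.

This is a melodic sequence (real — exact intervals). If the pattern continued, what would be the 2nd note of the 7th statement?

D#2

Grouping in 2s, the 2nd note of each cell is A4, E4, B3, F#3, C#3.
Each moves down a 4th. Continuing: G#2 → D#2.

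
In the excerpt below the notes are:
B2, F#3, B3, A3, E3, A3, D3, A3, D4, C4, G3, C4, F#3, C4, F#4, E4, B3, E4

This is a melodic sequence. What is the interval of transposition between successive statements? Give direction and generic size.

up a 3rd

With a 6-note motive the entries are B2, D3, F#3, each up a 3rd from the previous.
B2 to D3 is up a 3rd.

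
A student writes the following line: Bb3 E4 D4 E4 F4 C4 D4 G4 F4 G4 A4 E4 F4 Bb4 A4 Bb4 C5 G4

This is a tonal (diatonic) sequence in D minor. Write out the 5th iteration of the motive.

C5 F5 E5 F5 G5 D5

Unit = 6 notes; the statements start on Bb3, D4, F4, moving up a 3rd each time.
Carrying on: A4 → C5.
Statement 5 starts on C5 and keeps the same diatonic contour: C5 F5 E5 F5 G5 D5.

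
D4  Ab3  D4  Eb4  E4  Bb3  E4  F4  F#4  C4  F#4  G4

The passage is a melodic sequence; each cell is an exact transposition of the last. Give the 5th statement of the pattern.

Taking 4-note groups, the heads are D4, E4, F#4: the pattern moves up a 2nd.
Extending up a 2nd: G#4 → A#4.
So cell 5 is A#4 E4 A#4 B4.

A#4 E4 A#4 B4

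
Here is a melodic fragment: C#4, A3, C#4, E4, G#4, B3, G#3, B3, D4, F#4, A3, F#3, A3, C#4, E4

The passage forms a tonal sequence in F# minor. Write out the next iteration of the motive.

G#3 E3 G#3 B3 D4

Unit = 5 notes; the statements start on C#4, B3, A3, moving down a 2nd each time.
From G#3 the diatonic shape gives G#3 E3 G#3 B3 D4.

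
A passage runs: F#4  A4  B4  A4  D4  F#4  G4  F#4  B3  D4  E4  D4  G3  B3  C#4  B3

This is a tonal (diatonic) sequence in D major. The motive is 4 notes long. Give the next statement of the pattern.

E3 G3 A3 G3

The 4-note cells begin on F#4, D4, B3, G3 — each down a 3rd from the last.
So cell 5 is E3 G3 A3 G3.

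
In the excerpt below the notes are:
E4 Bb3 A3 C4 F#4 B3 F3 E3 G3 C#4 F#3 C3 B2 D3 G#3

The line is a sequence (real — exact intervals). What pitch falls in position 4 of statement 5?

With 5-note cells, note 4 of each statement runs C4, G3, D3.
Extending down a 4th: A2 → E2.

E2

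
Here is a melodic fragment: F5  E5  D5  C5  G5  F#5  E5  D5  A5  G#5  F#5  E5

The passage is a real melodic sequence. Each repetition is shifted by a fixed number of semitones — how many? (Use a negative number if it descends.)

With a 4-note motive the entries are F5, G5, A5, each up a 2nd from the previous.
F5→G5 is 79 − 77 = 2 semitones.

2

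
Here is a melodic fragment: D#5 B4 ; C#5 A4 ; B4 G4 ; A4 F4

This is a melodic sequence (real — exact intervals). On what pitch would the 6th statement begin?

F4

With a 2-note motive the entries are D#5, C#5, B4, A4, each down a 2nd from the previous.
Extending the heads down a 2nd: G4 → F4.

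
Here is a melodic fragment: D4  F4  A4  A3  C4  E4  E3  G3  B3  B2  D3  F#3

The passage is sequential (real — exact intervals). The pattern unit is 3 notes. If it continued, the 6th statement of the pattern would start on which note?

C#2

The 3-note cells begin on D4, A3, E3, B2 — each down a 4th from the last.
Continuing: F#2 → C#2. Statement 6 starts on C#2.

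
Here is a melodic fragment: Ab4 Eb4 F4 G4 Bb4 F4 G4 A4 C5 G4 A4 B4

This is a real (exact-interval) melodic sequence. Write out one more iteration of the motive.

D5 A4 B4 C#5

The 4-note cells begin on Ab4, Bb4, C5 — each up a 2nd from the last.
From D5 the exact shape gives D5 A4 B4 C#5.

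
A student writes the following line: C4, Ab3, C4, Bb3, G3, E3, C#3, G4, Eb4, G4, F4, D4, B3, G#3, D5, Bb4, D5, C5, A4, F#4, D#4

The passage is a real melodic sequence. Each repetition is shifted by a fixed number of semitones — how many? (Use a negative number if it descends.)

Taking 7-note groups, the heads are C4, G4, D5: the pattern moves up a 5th.
Counting half-steps from C4 to G4: 7.

7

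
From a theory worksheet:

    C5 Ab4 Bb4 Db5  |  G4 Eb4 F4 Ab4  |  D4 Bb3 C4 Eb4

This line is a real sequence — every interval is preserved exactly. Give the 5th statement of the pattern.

E3 C3 D3 F3

With a 4-note motive the entries are C5, G4, D4, each down a 4th from the previous.
Carrying on: A3 → E3.
From E3 the exact shape gives E3 C3 D3 F3.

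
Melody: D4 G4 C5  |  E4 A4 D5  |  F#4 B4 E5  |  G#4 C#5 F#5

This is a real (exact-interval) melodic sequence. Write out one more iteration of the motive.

A#4 D#5 G#5

The 3-note cells begin on D4, E4, F#4, G#4 — each up a 2nd from the last.
Statement 5 starts on A#4 and keeps the same exact contour: A#4 D#5 G#5.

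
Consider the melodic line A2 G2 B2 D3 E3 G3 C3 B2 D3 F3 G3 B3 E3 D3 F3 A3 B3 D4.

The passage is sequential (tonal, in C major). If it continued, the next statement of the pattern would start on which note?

The 6-note cells begin on A2, C3, E3 — each up a 3rd from the last.
The next head, up a 3rd from E3, is G3.

G3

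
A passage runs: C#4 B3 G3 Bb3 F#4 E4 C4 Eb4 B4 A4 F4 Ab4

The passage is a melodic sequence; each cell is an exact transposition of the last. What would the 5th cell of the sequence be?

The 4-note cells begin on C#4, F#4, B4 — each up a 4th from the last.
Extending up a 4th: E5 → A5.
Statement 5 starts on A5 and keeps the same exact contour: A5 G5 Eb5 Gb5.

A5 G5 Eb5 Gb5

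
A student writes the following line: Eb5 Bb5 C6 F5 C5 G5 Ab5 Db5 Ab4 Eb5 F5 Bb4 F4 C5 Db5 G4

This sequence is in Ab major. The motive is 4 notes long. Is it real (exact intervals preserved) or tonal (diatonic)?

tonal

Every note is diatonic to Ab major.
Cell 1 has +2 semitones from note 2 to 3, but cell 2 has +1 — the interval quality changes while the contour stays the same, which is the hallmark of a tonal sequence.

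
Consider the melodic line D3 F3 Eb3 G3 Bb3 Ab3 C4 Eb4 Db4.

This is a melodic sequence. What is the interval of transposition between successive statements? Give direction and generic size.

With a 3-note motive the entries are D3, G3, C4, each up a 4th from the previous.
From D3 to G3: up a 4th.

up a 4th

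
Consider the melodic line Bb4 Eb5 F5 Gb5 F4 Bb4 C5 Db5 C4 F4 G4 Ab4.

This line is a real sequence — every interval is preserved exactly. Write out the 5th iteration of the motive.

The 4-note cells begin on Bb4, F4, C4 — each down a 4th from the last.
Continuing the starts: G3 → D3.
Statement 5 starts on D3 and keeps the same exact contour: D3 G3 A3 Bb3.

D3 G3 A3 Bb3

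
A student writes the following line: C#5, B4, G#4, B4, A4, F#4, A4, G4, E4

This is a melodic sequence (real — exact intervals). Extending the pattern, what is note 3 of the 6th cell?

With 3-note cells, note 3 of each statement runs G#4, F#4, E4.
Extending down a 2nd: D4 → C4 → Bb3.

Bb3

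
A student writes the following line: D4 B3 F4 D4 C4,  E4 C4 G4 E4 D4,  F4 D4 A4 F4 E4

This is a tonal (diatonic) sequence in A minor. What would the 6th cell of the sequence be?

B4 G4 D5 B4 A4

With a 5-note motive the entries are D4, E4, F4, each up a 2nd from the previous.
Extending up a 2nd: G4 → A4 → B4.
From B4 the diatonic shape gives B4 G4 D5 B4 A4.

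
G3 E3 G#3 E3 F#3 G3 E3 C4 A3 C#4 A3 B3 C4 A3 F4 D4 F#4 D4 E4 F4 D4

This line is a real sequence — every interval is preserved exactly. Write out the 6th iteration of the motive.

Unit = 7 notes; the statements start on G3, C4, F4, moving up a 4th each time.
Extending up a 4th: Bb4 → Eb5 → Ab5.
Statement 6 starts on Ab5 and keeps the same exact contour: Ab5 F5 A5 F5 G5 Ab5 F5.

Ab5 F5 A5 F5 G5 Ab5 F5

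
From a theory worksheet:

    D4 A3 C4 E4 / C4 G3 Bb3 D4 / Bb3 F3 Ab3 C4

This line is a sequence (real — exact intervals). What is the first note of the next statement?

The 4-note cells begin on D4, C4, Bb3 — each down a 2nd from the last.
The next head, down a 2nd from Bb3, is Ab3.

Ab3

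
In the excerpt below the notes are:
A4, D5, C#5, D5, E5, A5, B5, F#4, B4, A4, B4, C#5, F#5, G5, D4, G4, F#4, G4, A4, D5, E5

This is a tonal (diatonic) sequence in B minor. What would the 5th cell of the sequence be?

G3 C#4 B3 C#4 D4 G4 A4

Unit = 7 notes; the statements start on A4, F#4, D4, moving down a 3rd each time.
Extending down a 3rd: B3 → G3.
Statement 5 starts on G3 and keeps the same diatonic contour: G3 C#4 B3 C#4 D4 G4 A4.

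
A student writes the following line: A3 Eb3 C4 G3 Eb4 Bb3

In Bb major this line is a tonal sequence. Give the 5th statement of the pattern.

Unit = 2 notes; the statements start on A3, C4, Eb4, moving up a 3rd each time.
Continuing the starts: G4 → Bb4.
So cell 5 is Bb4 F4.

Bb4 F4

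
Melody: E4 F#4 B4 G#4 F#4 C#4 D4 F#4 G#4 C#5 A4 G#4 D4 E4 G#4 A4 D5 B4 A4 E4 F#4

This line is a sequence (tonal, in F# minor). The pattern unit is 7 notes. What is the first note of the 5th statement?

B4

The 7-note cells begin on E4, F#4, G#4 — each up a 2nd from the last.
Continuing: A4 → B4. Statement 5 starts on B4.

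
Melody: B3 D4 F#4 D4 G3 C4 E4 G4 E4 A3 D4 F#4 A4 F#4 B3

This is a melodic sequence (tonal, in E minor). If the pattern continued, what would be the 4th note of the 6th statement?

B4

With 5-note cells, note 4 of each statement runs D4, E4, F#4.
Each moves up a 2nd. Continuing: G4 → A4 → B4.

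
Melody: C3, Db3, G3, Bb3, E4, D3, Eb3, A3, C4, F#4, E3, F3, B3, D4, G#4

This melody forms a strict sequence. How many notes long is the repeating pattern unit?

5

There are 15 notes; a 5-note unit gives 3 cells:
C3 Db3 G3 Bb3 E4 | D3 Eb3 A3 C4 F#4 | E3 F3 B3 D4 G#4
Each cell is the previous one up a 2nd — so the unit is 5 notes.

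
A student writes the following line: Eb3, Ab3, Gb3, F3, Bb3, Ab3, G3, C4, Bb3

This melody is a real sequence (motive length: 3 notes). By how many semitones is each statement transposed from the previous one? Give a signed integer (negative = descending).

2

With a 3-note motive the entries are Eb3, F3, G3, each up a 2nd from the previous.
Counting half-steps from Eb3 to F3: 2.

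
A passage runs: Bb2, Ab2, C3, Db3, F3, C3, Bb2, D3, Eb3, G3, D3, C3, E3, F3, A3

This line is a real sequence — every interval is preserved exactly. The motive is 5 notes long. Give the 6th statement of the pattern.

With a 5-note motive the entries are Bb2, C3, D3, each up a 2nd from the previous.
Continuing the starts: E3 → F#3 → G#3.
So cell 6 is G#3 F#3 A#3 B3 D#4.

G#3 F#3 A#3 B3 D#4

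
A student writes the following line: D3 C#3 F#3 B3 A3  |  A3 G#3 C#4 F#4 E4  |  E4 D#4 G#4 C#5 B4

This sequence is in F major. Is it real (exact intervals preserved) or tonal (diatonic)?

real

Each cell has the same semitone pattern (-1, 5, 5, -2) — intervals are preserved exactly.
And C#3 lies outside F major, so the sequence is real rather than tonal.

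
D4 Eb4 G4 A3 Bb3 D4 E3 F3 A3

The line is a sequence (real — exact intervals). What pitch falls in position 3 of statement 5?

The unit is 3 notes. Position-3 pitches of the 3 shown cells: G4, D4, A3.
Each moves down a 4th. Continuing: E3 → B2.

B2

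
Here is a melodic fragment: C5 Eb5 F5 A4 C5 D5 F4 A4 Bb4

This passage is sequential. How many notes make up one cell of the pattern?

There are 9 notes; a 3-note unit gives 3 cells:
C5 Eb5 F5 | A4 C5 D5 | F4 A4 Bb4
That's a consistent down a 3rd shift per cell, and no other grouping gives one.

3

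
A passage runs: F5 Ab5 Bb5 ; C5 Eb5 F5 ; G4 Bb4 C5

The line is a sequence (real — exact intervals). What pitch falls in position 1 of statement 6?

With 3-note cells, note 1 of each statement runs F5, C5, G4.
Extending down a 4th: D4 → A3 → E3.

E3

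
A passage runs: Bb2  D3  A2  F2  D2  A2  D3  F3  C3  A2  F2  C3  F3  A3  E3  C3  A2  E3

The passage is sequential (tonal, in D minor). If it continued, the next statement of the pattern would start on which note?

A3

Taking 6-note groups, the heads are Bb2, D3, F3: the pattern moves up a 3rd.
One more step up a 3rd gives A3.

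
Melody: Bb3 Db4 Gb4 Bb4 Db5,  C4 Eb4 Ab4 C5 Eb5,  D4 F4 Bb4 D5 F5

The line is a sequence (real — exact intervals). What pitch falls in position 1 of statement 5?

F#4

Grouping in 5s, the 1st note of each cell is Bb3, C4, D4.
Carrying that up a 2nd forward: E4 → F#4.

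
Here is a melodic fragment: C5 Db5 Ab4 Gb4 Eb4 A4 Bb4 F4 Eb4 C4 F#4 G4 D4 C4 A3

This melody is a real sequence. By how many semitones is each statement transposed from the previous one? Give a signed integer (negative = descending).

-3

Taking 5-note groups, the heads are C5, A4, F#4: the pattern moves down a 3rd.
C5→A4 is 69 − 72 = -3 semitones.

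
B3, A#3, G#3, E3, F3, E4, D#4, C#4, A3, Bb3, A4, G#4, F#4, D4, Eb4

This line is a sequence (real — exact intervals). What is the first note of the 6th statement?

The 5-note cells begin on B3, E4, A4 — each up a 4th from the last.
Continuing: D5 → G5 → C6. Statement 6 starts on C6.

C6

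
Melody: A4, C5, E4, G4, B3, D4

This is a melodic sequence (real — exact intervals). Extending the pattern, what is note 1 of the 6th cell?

G#2

The unit is 2 notes. Position-1 pitches of the 3 shown cells: A4, E4, B3.
Each moves down a 4th. Continuing: F#3 → C#3 → G#2.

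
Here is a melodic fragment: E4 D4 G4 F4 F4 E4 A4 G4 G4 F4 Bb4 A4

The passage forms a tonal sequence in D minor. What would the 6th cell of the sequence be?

Unit = 4 notes; the statements start on E4, F4, G4, moving up a 2nd each time.
Extending up a 2nd: A4 → Bb4 → C5.
Statement 6 starts on C5 and keeps the same diatonic contour: C5 Bb4 E5 D5.

C5 Bb4 E5 D5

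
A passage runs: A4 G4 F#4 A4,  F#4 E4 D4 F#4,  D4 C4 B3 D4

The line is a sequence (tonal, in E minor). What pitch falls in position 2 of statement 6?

D3

Grouping in 4s, the 2nd note of each cell is G4, E4, C4.
Carrying that down a 3rd forward: A3 → F#3 → D3.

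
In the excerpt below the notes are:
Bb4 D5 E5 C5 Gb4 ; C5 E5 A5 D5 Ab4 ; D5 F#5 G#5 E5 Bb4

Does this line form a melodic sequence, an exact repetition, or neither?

neither

Note 3 of cell 2 is A5; if this were a sequence it would be F#5. No unit length gives a consistent transposition pattern.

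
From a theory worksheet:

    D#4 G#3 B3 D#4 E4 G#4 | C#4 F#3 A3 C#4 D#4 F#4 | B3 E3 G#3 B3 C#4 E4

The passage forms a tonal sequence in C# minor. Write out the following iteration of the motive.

A3 D#3 F#3 A3 B3 D#4

The 6-note cells begin on D#4, C#4, B3 — each down a 2nd from the last.
So cell 4 is A3 D#3 F#3 A3 B3 D#4.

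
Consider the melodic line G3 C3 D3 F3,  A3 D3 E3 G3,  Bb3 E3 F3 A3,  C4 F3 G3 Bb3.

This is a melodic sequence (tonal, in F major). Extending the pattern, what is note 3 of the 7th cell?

With 4-note cells, note 3 of each statement runs D3, E3, F3, G3.
Carrying that up a 2nd forward: A3 → Bb3 → C4.

C4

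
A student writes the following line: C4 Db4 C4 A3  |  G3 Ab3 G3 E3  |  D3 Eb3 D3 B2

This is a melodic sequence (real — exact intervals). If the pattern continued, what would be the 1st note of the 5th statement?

Grouping in 4s, the 1st note of each cell is C4, G3, D3.
Extending down a 4th: A2 → E2.

E2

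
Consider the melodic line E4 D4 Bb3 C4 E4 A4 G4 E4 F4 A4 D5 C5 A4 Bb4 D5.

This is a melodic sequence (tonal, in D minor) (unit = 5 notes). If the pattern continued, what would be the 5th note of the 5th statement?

C6

With 5-note cells, note 5 of each statement runs E4, A4, D5.
Each moves up a 4th. Continuing: G5 → C6.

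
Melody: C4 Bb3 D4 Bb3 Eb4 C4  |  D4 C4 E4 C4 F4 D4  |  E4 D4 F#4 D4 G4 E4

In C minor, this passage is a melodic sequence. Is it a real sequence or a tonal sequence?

Each cell has the same semitone pattern (-2, 4, -4, 5, -3) — intervals are preserved exactly.
And E4 lies outside C minor, so the sequence is real rather than tonal.

real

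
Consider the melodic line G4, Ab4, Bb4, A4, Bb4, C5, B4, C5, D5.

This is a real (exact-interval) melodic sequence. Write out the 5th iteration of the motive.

The 3-note cells begin on G4, A4, B4 — each up a 2nd from the last.
Extending up a 2nd: C#5 → D#5.
So cell 5 is D#5 E5 F#5.

D#5 E5 F#5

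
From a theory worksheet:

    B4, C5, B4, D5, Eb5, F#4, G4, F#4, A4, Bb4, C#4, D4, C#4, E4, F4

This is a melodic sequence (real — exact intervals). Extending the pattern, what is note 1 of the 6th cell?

Grouping in 5s, the 1st note of each cell is B4, F#4, C#4.
Extending down a 4th: G#3 → D#3 → A#2.

A#2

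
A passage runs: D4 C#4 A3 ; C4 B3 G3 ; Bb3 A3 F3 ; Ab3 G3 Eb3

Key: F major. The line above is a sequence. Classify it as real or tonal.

Each cell has the same semitone pattern (-1, -4) — intervals are preserved exactly.
And C#4 lies outside F major, so the sequence is real rather than tonal.

real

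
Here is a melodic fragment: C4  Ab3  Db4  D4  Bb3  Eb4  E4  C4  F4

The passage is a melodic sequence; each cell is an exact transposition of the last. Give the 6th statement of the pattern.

Unit = 3 notes; the statements start on C4, D4, E4, moving up a 2nd each time.
Continuing the starts: F#4 → G#4 → A#4.
So cell 6 is A#4 F#4 B4.

A#4 F#4 B4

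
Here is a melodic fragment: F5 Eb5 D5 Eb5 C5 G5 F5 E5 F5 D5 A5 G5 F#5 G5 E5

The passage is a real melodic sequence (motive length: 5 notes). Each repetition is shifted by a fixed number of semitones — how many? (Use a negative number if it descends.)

With a 5-note motive the entries are F5, G5, A5, each up a 2nd from the previous.
F5→G5 is 79 − 77 = 2 semitones.

2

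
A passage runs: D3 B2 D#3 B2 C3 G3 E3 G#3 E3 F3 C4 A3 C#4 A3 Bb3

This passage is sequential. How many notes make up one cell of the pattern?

15 notes total. Splitting into 3 groups of 5:
D3 B2 D#3 B2 C3 | G3 E3 G#3 E3 F3 | C4 A3 C#4 A3 Bb3
That's a consistent up a 4th shift per cell, and no other grouping gives one.

5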